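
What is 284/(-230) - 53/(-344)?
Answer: -42753/39560 ≈ -1.0807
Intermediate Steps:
284/(-230) - 53/(-344) = 284*(-1/230) - 53*(-1/344) = -142/115 + 53/344 = -42753/39560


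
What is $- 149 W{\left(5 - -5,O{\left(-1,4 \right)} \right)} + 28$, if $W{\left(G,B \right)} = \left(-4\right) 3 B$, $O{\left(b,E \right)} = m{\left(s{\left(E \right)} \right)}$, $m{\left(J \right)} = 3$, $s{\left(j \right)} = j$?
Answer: $5392$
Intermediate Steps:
$O{\left(b,E \right)} = 3$
$W{\left(G,B \right)} = - 12 B$
$- 149 W{\left(5 - -5,O{\left(-1,4 \right)} \right)} + 28 = - 149 \left(\left(-12\right) 3\right) + 28 = \left(-149\right) \left(-36\right) + 28 = 5364 + 28 = 5392$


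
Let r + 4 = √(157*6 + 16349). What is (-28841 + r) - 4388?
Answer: -33233 + √17291 ≈ -33102.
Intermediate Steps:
r = -4 + √17291 (r = -4 + √(157*6 + 16349) = -4 + √(942 + 16349) = -4 + √17291 ≈ 127.50)
(-28841 + r) - 4388 = (-28841 + (-4 + √17291)) - 4388 = (-28845 + √17291) - 4388 = -33233 + √17291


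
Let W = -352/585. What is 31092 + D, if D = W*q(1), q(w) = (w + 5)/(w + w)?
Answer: 6062588/195 ≈ 31090.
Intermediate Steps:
W = -352/585 (W = -352*1/585 = -352/585 ≈ -0.60171)
q(w) = (5 + w)/(2*w) (q(w) = (5 + w)/((2*w)) = (5 + w)*(1/(2*w)) = (5 + w)/(2*w))
D = -352/195 (D = -176*(5 + 1)/(585*1) = -176*6/585 = -352/585*3 = -352/195 ≈ -1.8051)
31092 + D = 31092 - 352/195 = 6062588/195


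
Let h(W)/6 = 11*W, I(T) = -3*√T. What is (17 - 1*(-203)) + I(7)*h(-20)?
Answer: 220 + 3960*√7 ≈ 10697.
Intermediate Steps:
h(W) = 66*W (h(W) = 6*(11*W) = 66*W)
(17 - 1*(-203)) + I(7)*h(-20) = (17 - 1*(-203)) + (-3*√7)*(66*(-20)) = (17 + 203) - 3*√7*(-1320) = 220 + 3960*√7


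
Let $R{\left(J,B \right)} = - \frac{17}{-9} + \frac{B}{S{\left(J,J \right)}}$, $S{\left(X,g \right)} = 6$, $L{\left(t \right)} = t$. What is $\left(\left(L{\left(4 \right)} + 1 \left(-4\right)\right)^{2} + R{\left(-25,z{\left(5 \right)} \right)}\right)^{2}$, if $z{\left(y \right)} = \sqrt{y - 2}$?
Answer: $\frac{1183}{324} + \frac{17 \sqrt{3}}{27} \approx 4.7418$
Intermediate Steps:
$z{\left(y \right)} = \sqrt{-2 + y}$
$R{\left(J,B \right)} = \frac{17}{9} + \frac{B}{6}$ ($R{\left(J,B \right)} = - \frac{17}{-9} + \frac{B}{6} = \left(-17\right) \left(- \frac{1}{9}\right) + B \frac{1}{6} = \frac{17}{9} + \frac{B}{6}$)
$\left(\left(L{\left(4 \right)} + 1 \left(-4\right)\right)^{2} + R{\left(-25,z{\left(5 \right)} \right)}\right)^{2} = \left(\left(4 + 1 \left(-4\right)\right)^{2} + \left(\frac{17}{9} + \frac{\sqrt{-2 + 5}}{6}\right)\right)^{2} = \left(\left(4 - 4\right)^{2} + \left(\frac{17}{9} + \frac{\sqrt{3}}{6}\right)\right)^{2} = \left(0^{2} + \left(\frac{17}{9} + \frac{\sqrt{3}}{6}\right)\right)^{2} = \left(0 + \left(\frac{17}{9} + \frac{\sqrt{3}}{6}\right)\right)^{2} = \left(\frac{17}{9} + \frac{\sqrt{3}}{6}\right)^{2}$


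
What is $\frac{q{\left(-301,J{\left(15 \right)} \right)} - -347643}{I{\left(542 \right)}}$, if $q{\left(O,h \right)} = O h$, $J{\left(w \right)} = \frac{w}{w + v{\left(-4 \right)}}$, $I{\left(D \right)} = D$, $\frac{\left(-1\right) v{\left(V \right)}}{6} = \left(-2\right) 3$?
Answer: $\frac{2954213}{4607} \approx 641.24$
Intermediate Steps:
$v{\left(V \right)} = 36$ ($v{\left(V \right)} = - 6 \left(\left(-2\right) 3\right) = \left(-6\right) \left(-6\right) = 36$)
$J{\left(w \right)} = \frac{w}{36 + w}$ ($J{\left(w \right)} = \frac{w}{w + 36} = \frac{w}{36 + w}$)
$\frac{q{\left(-301,J{\left(15 \right)} \right)} - -347643}{I{\left(542 \right)}} = \frac{- 301 \frac{15}{36 + 15} - -347643}{542} = \left(- 301 \cdot \frac{15}{51} + 347643\right) \frac{1}{542} = \left(- 301 \cdot 15 \cdot \frac{1}{51} + 347643\right) \frac{1}{542} = \left(\left(-301\right) \frac{5}{17} + 347643\right) \frac{1}{542} = \left(- \frac{1505}{17} + 347643\right) \frac{1}{542} = \frac{5908426}{17} \cdot \frac{1}{542} = \frac{2954213}{4607}$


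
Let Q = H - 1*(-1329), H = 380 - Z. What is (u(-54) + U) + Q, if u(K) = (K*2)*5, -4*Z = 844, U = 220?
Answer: 1600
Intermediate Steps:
Z = -211 (Z = -1/4*844 = -211)
u(K) = 10*K (u(K) = (2*K)*5 = 10*K)
H = 591 (H = 380 - 1*(-211) = 380 + 211 = 591)
Q = 1920 (Q = 591 - 1*(-1329) = 591 + 1329 = 1920)
(u(-54) + U) + Q = (10*(-54) + 220) + 1920 = (-540 + 220) + 1920 = -320 + 1920 = 1600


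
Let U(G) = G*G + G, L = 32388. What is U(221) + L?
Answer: 81450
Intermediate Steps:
U(G) = G + G² (U(G) = G² + G = G + G²)
U(221) + L = 221*(1 + 221) + 32388 = 221*222 + 32388 = 49062 + 32388 = 81450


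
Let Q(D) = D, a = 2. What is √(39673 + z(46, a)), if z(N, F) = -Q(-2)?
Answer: 115*√3 ≈ 199.19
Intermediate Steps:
z(N, F) = 2 (z(N, F) = -1*(-2) = 2)
√(39673 + z(46, a)) = √(39673 + 2) = √39675 = 115*√3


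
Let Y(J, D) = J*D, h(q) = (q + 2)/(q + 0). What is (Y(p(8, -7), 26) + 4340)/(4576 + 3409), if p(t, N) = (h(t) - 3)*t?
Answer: 3976/7985 ≈ 0.49793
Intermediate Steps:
h(q) = (2 + q)/q
p(t, N) = t*(-3 + (2 + t)/t) (p(t, N) = ((2 + t)/t - 3)*t = (-3 + (2 + t)/t)*t = t*(-3 + (2 + t)/t))
Y(J, D) = D*J
(Y(p(8, -7), 26) + 4340)/(4576 + 3409) = (26*(2 - 2*8) + 4340)/(4576 + 3409) = (26*(2 - 16) + 4340)/7985 = (26*(-14) + 4340)*(1/7985) = (-364 + 4340)*(1/7985) = 3976*(1/7985) = 3976/7985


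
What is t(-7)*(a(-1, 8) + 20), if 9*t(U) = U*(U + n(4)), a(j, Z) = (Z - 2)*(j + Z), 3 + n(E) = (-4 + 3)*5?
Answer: 2170/3 ≈ 723.33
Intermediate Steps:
n(E) = -8 (n(E) = -3 + (-4 + 3)*5 = -3 - 1*5 = -3 - 5 = -8)
a(j, Z) = (-2 + Z)*(Z + j)
t(U) = U*(-8 + U)/9 (t(U) = (U*(U - 8))/9 = (U*(-8 + U))/9 = U*(-8 + U)/9)
t(-7)*(a(-1, 8) + 20) = ((⅑)*(-7)*(-8 - 7))*((8² - 2*8 - 2*(-1) + 8*(-1)) + 20) = ((⅑)*(-7)*(-15))*((64 - 16 + 2 - 8) + 20) = 35*(42 + 20)/3 = (35/3)*62 = 2170/3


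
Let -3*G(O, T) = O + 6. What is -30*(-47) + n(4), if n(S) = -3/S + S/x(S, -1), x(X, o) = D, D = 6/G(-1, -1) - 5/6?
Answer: 749241/532 ≈ 1408.3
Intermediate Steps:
G(O, T) = -2 - O/3 (G(O, T) = -(O + 6)/3 = -(6 + O)/3 = -2 - O/3)
D = -133/30 (D = 6/(-2 - 1/3*(-1)) - 5/6 = 6/(-2 + 1/3) - 5*1/6 = 6/(-5/3) - 5/6 = 6*(-3/5) - 5/6 = -18/5 - 5/6 = -133/30 ≈ -4.4333)
x(X, o) = -133/30
n(S) = -3/S - 30*S/133 (n(S) = -3/S + S/(-133/30) = -3/S + S*(-30/133) = -3/S - 30*S/133)
-30*(-47) + n(4) = -30*(-47) + (-3/4 - 30/133*4) = 1410 + (-3*1/4 - 120/133) = 1410 + (-3/4 - 120/133) = 1410 - 879/532 = 749241/532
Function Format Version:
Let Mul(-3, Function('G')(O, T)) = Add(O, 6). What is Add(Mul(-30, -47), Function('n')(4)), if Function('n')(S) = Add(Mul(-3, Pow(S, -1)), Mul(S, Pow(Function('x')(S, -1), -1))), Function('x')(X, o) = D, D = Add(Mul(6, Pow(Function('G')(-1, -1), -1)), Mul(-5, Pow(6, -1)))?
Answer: Rational(749241, 532) ≈ 1408.3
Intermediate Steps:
Function('G')(O, T) = Add(-2, Mul(Rational(-1, 3), O)) (Function('G')(O, T) = Mul(Rational(-1, 3), Add(O, 6)) = Mul(Rational(-1, 3), Add(6, O)) = Add(-2, Mul(Rational(-1, 3), O)))
D = Rational(-133, 30) (D = Add(Mul(6, Pow(Add(-2, Mul(Rational(-1, 3), -1)), -1)), Mul(-5, Pow(6, -1))) = Add(Mul(6, Pow(Add(-2, Rational(1, 3)), -1)), Mul(-5, Rational(1, 6))) = Add(Mul(6, Pow(Rational(-5, 3), -1)), Rational(-5, 6)) = Add(Mul(6, Rational(-3, 5)), Rational(-5, 6)) = Add(Rational(-18, 5), Rational(-5, 6)) = Rational(-133, 30) ≈ -4.4333)
Function('x')(X, o) = Rational(-133, 30)
Function('n')(S) = Add(Mul(-3, Pow(S, -1)), Mul(Rational(-30, 133), S)) (Function('n')(S) = Add(Mul(-3, Pow(S, -1)), Mul(S, Pow(Rational(-133, 30), -1))) = Add(Mul(-3, Pow(S, -1)), Mul(S, Rational(-30, 133))) = Add(Mul(-3, Pow(S, -1)), Mul(Rational(-30, 133), S)))
Add(Mul(-30, -47), Function('n')(4)) = Add(Mul(-30, -47), Add(Mul(-3, Pow(4, -1)), Mul(Rational(-30, 133), 4))) = Add(1410, Add(Mul(-3, Rational(1, 4)), Rational(-120, 133))) = Add(1410, Add(Rational(-3, 4), Rational(-120, 133))) = Add(1410, Rational(-879, 532)) = Rational(749241, 532)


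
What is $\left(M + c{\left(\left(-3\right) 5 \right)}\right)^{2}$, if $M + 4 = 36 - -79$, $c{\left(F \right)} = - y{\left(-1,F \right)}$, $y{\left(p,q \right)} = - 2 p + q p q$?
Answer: $111556$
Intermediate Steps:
$y{\left(p,q \right)} = - 2 p + p q^{2}$ ($y{\left(p,q \right)} = - 2 p + p q q = - 2 p + p q^{2}$)
$c{\left(F \right)} = -2 + F^{2}$ ($c{\left(F \right)} = - \left(-1\right) \left(-2 + F^{2}\right) = - (2 - F^{2}) = -2 + F^{2}$)
$M = 111$ ($M = -4 + \left(36 - -79\right) = -4 + \left(36 + 79\right) = -4 + 115 = 111$)
$\left(M + c{\left(\left(-3\right) 5 \right)}\right)^{2} = \left(111 - \left(2 - \left(\left(-3\right) 5\right)^{2}\right)\right)^{2} = \left(111 - \left(2 - \left(-15\right)^{2}\right)\right)^{2} = \left(111 + \left(-2 + 225\right)\right)^{2} = \left(111 + 223\right)^{2} = 334^{2} = 111556$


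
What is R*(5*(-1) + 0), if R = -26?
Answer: 130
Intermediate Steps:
R*(5*(-1) + 0) = -26*(5*(-1) + 0) = -26*(-5 + 0) = -26*(-5) = 130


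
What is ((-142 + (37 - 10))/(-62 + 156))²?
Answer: 13225/8836 ≈ 1.4967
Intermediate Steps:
((-142 + (37 - 10))/(-62 + 156))² = ((-142 + 27)/94)² = (-115*1/94)² = (-115/94)² = 13225/8836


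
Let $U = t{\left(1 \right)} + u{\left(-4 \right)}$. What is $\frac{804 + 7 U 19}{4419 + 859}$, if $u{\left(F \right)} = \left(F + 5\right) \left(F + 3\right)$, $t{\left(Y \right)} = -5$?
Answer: $\frac{3}{2639} \approx 0.0011368$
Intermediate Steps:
$u{\left(F \right)} = \left(3 + F\right) \left(5 + F\right)$ ($u{\left(F \right)} = \left(5 + F\right) \left(3 + F\right) = \left(3 + F\right) \left(5 + F\right)$)
$U = -6$ ($U = -5 + \left(15 + \left(-4\right)^{2} + 8 \left(-4\right)\right) = -5 + \left(15 + 16 - 32\right) = -5 - 1 = -6$)
$\frac{804 + 7 U 19}{4419 + 859} = \frac{804 + 7 \left(-6\right) 19}{4419 + 859} = \frac{804 - 798}{5278} = \left(804 - 798\right) \frac{1}{5278} = 6 \cdot \frac{1}{5278} = \frac{3}{2639}$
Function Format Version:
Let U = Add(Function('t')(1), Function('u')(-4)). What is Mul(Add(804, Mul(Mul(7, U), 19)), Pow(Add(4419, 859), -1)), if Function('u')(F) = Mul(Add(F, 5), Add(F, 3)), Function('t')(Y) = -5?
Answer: Rational(3, 2639) ≈ 0.0011368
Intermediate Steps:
Function('u')(F) = Mul(Add(3, F), Add(5, F)) (Function('u')(F) = Mul(Add(5, F), Add(3, F)) = Mul(Add(3, F), Add(5, F)))
U = -6 (U = Add(-5, Add(15, Pow(-4, 2), Mul(8, -4))) = Add(-5, Add(15, 16, -32)) = Add(-5, -1) = -6)
Mul(Add(804, Mul(Mul(7, U), 19)), Pow(Add(4419, 859), -1)) = Mul(Add(804, Mul(Mul(7, -6), 19)), Pow(Add(4419, 859), -1)) = Mul(Add(804, Mul(-42, 19)), Pow(5278, -1)) = Mul(Add(804, -798), Rational(1, 5278)) = Mul(6, Rational(1, 5278)) = Rational(3, 2639)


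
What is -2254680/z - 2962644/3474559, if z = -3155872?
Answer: -189463319931/1370657932556 ≈ -0.13823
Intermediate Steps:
-2254680/z - 2962644/3474559 = -2254680/(-3155872) - 2962644/3474559 = -2254680*(-1/3155872) - 2962644*1/3474559 = 281835/394484 - 2962644/3474559 = -189463319931/1370657932556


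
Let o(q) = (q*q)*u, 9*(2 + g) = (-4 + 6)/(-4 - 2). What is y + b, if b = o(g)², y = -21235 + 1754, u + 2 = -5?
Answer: -9904621496/531441 ≈ -18637.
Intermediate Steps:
u = -7 (u = -2 - 5 = -7)
g = -55/27 (g = -2 + ((-4 + 6)/(-4 - 2))/9 = -2 + (2/(-6))/9 = -2 + (2*(-⅙))/9 = -2 + (⅑)*(-⅓) = -2 - 1/27 = -55/27 ≈ -2.0370)
y = -19481
o(q) = -7*q² (o(q) = (q*q)*(-7) = q²*(-7) = -7*q²)
b = 448380625/531441 (b = (-7*(-55/27)²)² = (-7*3025/729)² = (-21175/729)² = 448380625/531441 ≈ 843.71)
y + b = -19481 + 448380625/531441 = -9904621496/531441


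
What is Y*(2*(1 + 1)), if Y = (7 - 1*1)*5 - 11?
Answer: 76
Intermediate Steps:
Y = 19 (Y = (7 - 1)*5 - 11 = 6*5 - 11 = 30 - 11 = 19)
Y*(2*(1 + 1)) = 19*(2*(1 + 1)) = 19*(2*2) = 19*4 = 76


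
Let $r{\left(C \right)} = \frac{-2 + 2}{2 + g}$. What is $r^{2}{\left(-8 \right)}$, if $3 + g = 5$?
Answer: $0$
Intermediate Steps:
$g = 2$ ($g = -3 + 5 = 2$)
$r{\left(C \right)} = 0$ ($r{\left(C \right)} = \frac{-2 + 2}{2 + 2} = \frac{0}{4} = 0 \cdot \frac{1}{4} = 0$)
$r^{2}{\left(-8 \right)} = 0^{2} = 0$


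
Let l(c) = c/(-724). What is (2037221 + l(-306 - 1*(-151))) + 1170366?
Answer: 2322293143/724 ≈ 3.2076e+6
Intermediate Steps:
l(c) = -c/724 (l(c) = c*(-1/724) = -c/724)
(2037221 + l(-306 - 1*(-151))) + 1170366 = (2037221 - (-306 - 1*(-151))/724) + 1170366 = (2037221 - (-306 + 151)/724) + 1170366 = (2037221 - 1/724*(-155)) + 1170366 = (2037221 + 155/724) + 1170366 = 1474948159/724 + 1170366 = 2322293143/724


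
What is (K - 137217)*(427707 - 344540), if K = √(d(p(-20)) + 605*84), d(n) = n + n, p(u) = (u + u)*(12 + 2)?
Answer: -11411926239 + 831670*√497 ≈ -1.1393e+10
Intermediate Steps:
p(u) = 28*u (p(u) = (2*u)*14 = 28*u)
d(n) = 2*n
K = 10*√497 (K = √(2*(28*(-20)) + 605*84) = √(2*(-560) + 50820) = √(-1120 + 50820) = √49700 = 10*√497 ≈ 222.94)
(K - 137217)*(427707 - 344540) = (10*√497 - 137217)*(427707 - 344540) = (-137217 + 10*√497)*83167 = -11411926239 + 831670*√497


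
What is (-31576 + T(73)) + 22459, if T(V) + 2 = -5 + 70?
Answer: -9054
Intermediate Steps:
T(V) = 63 (T(V) = -2 + (-5 + 70) = -2 + 65 = 63)
(-31576 + T(73)) + 22459 = (-31576 + 63) + 22459 = -31513 + 22459 = -9054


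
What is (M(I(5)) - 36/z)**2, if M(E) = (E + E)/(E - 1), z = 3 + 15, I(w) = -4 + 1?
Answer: 1/4 ≈ 0.25000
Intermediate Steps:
I(w) = -3
z = 18
M(E) = 2*E/(-1 + E) (M(E) = (2*E)/(-1 + E) = 2*E/(-1 + E))
(M(I(5)) - 36/z)**2 = (2*(-3)/(-1 - 3) - 36/18)**2 = (2*(-3)/(-4) - 36*1/18)**2 = (2*(-3)*(-1/4) - 2)**2 = (3/2 - 2)**2 = (-1/2)**2 = 1/4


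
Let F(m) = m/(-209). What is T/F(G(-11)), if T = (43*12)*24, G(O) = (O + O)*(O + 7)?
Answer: -29412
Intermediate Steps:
G(O) = 2*O*(7 + O) (G(O) = (2*O)*(7 + O) = 2*O*(7 + O))
F(m) = -m/209 (F(m) = m*(-1/209) = -m/209)
T = 12384 (T = 516*24 = 12384)
T/F(G(-11)) = 12384/((-2*(-11)*(7 - 11)/209)) = 12384/((-2*(-11)*(-4)/209)) = 12384/((-1/209*88)) = 12384/(-8/19) = 12384*(-19/8) = -29412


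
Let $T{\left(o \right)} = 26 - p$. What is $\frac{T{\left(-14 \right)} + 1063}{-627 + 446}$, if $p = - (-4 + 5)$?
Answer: $- \frac{1090}{181} \approx -6.0221$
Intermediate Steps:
$p = -1$ ($p = \left(-1\right) 1 = -1$)
$T{\left(o \right)} = 27$ ($T{\left(o \right)} = 26 - -1 = 26 + 1 = 27$)
$\frac{T{\left(-14 \right)} + 1063}{-627 + 446} = \frac{27 + 1063}{-627 + 446} = \frac{1090}{-181} = 1090 \left(- \frac{1}{181}\right) = - \frac{1090}{181}$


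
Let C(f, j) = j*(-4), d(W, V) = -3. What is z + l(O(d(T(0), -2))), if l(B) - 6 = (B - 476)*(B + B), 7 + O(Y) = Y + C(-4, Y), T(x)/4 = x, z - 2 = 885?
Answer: -1003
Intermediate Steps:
z = 887 (z = 2 + 885 = 887)
T(x) = 4*x
C(f, j) = -4*j
O(Y) = -7 - 3*Y (O(Y) = -7 + (Y - 4*Y) = -7 - 3*Y)
l(B) = 6 + 2*B*(-476 + B) (l(B) = 6 + (B - 476)*(B + B) = 6 + (-476 + B)*(2*B) = 6 + 2*B*(-476 + B))
z + l(O(d(T(0), -2))) = 887 + (6 - 952*(-7 - 3*(-3)) + 2*(-7 - 3*(-3))**2) = 887 + (6 - 952*(-7 + 9) + 2*(-7 + 9)**2) = 887 + (6 - 952*2 + 2*2**2) = 887 + (6 - 1904 + 2*4) = 887 + (6 - 1904 + 8) = 887 - 1890 = -1003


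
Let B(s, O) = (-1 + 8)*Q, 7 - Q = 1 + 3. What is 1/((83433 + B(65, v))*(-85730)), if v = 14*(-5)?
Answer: -1/7154511420 ≈ -1.3977e-10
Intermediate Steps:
v = -70
Q = 3 (Q = 7 - (1 + 3) = 7 - 1*4 = 7 - 4 = 3)
B(s, O) = 21 (B(s, O) = (-1 + 8)*3 = 7*3 = 21)
1/((83433 + B(65, v))*(-85730)) = 1/((83433 + 21)*(-85730)) = -1/85730/83454 = (1/83454)*(-1/85730) = -1/7154511420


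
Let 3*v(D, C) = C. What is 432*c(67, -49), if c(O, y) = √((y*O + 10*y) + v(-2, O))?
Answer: 288*I*√8439 ≈ 26457.0*I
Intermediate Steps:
v(D, C) = C/3
c(O, y) = √(10*y + O/3 + O*y) (c(O, y) = √((y*O + 10*y) + O/3) = √((O*y + 10*y) + O/3) = √((10*y + O*y) + O/3) = √(10*y + O/3 + O*y))
432*c(67, -49) = 432*(√(3*67 + 90*(-49) + 9*67*(-49))/3) = 432*(√(201 - 4410 - 29547)/3) = 432*(√(-33756)/3) = 432*((2*I*√8439)/3) = 432*(2*I*√8439/3) = 288*I*√8439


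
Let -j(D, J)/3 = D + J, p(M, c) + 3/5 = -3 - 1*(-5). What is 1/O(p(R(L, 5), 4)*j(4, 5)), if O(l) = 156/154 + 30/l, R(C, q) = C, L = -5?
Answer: 693/152 ≈ 4.5592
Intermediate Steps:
p(M, c) = 7/5 (p(M, c) = -3/5 + (-3 - 1*(-5)) = -3/5 + (-3 + 5) = -3/5 + 2 = 7/5)
j(D, J) = -3*D - 3*J (j(D, J) = -3*(D + J) = -3*D - 3*J)
O(l) = 78/77 + 30/l (O(l) = 156*(1/154) + 30/l = 78/77 + 30/l)
1/O(p(R(L, 5), 4)*j(4, 5)) = 1/(78/77 + 30/((7*(-3*4 - 3*5)/5))) = 1/(78/77 + 30/((7*(-12 - 15)/5))) = 1/(78/77 + 30/(((7/5)*(-27)))) = 1/(78/77 + 30/(-189/5)) = 1/(78/77 + 30*(-5/189)) = 1/(78/77 - 50/63) = 1/(152/693) = 693/152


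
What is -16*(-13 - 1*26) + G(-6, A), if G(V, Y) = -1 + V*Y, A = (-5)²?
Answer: 473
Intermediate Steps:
A = 25
-16*(-13 - 1*26) + G(-6, A) = -16*(-13 - 1*26) + (-1 - 6*25) = -16*(-13 - 26) + (-1 - 150) = -16*(-39) - 151 = 624 - 151 = 473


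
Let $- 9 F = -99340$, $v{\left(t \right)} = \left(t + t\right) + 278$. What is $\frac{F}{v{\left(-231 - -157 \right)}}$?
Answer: $\frac{9934}{117} \approx 84.906$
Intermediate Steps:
$v{\left(t \right)} = 278 + 2 t$ ($v{\left(t \right)} = 2 t + 278 = 278 + 2 t$)
$F = \frac{99340}{9}$ ($F = \left(- \frac{1}{9}\right) \left(-99340\right) = \frac{99340}{9} \approx 11038.0$)
$\frac{F}{v{\left(-231 - -157 \right)}} = \frac{99340}{9 \left(278 + 2 \left(-231 - -157\right)\right)} = \frac{99340}{9 \left(278 + 2 \left(-231 + 157\right)\right)} = \frac{99340}{9 \left(278 + 2 \left(-74\right)\right)} = \frac{99340}{9 \left(278 - 148\right)} = \frac{99340}{9 \cdot 130} = \frac{99340}{9} \cdot \frac{1}{130} = \frac{9934}{117}$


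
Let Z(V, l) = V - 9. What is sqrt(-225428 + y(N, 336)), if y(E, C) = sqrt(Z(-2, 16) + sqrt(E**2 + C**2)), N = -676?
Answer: sqrt(-225428 + sqrt(-11 + 4*sqrt(35617))) ≈ 474.76*I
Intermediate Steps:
Z(V, l) = -9 + V
y(E, C) = sqrt(-11 + sqrt(C**2 + E**2)) (y(E, C) = sqrt((-9 - 2) + sqrt(E**2 + C**2)) = sqrt(-11 + sqrt(C**2 + E**2)))
sqrt(-225428 + y(N, 336)) = sqrt(-225428 + sqrt(-11 + sqrt(336**2 + (-676)**2))) = sqrt(-225428 + sqrt(-11 + sqrt(112896 + 456976))) = sqrt(-225428 + sqrt(-11 + sqrt(569872))) = sqrt(-225428 + sqrt(-11 + 4*sqrt(35617)))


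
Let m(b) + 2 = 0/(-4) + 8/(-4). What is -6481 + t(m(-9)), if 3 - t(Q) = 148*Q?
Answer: -5886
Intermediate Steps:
m(b) = -4 (m(b) = -2 + (0/(-4) + 8/(-4)) = -2 + (0*(-¼) + 8*(-¼)) = -2 + (0 - 2) = -2 - 2 = -4)
t(Q) = 3 - 148*Q
-6481 + t(m(-9)) = -6481 + (3 - 148*(-4)) = -6481 + (3 + 592) = -6481 + 595 = -5886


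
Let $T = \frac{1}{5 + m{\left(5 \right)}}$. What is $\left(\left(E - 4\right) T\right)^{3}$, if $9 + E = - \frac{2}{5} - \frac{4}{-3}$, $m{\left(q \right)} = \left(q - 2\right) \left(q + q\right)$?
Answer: $- \frac{5929741}{144703125} \approx -0.040979$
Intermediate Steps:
$m{\left(q \right)} = 2 q \left(-2 + q\right)$ ($m{\left(q \right)} = \left(-2 + q\right) 2 q = 2 q \left(-2 + q\right)$)
$E = - \frac{121}{15}$ ($E = -9 - \left(- \frac{4}{3} + \frac{2}{5}\right) = -9 - - \frac{14}{15} = -9 + \left(- \frac{2}{5} + \frac{4}{3}\right) = -9 + \frac{14}{15} = - \frac{121}{15} \approx -8.0667$)
$T = \frac{1}{35}$ ($T = \frac{1}{5 + 2 \cdot 5 \left(-2 + 5\right)} = \frac{1}{5 + 2 \cdot 5 \cdot 3} = \frac{1}{5 + 30} = \frac{1}{35} \approx 0.028571$)
$\left(\left(E - 4\right) T\right)^{3} = \left(\left(- \frac{121}{15} - 4\right) \frac{1}{35}\right)^{3} = \left(\left(- \frac{181}{15}\right) \frac{1}{35}\right)^{3} = \left(- \frac{181}{525}\right)^{3} = - \frac{5929741}{144703125}$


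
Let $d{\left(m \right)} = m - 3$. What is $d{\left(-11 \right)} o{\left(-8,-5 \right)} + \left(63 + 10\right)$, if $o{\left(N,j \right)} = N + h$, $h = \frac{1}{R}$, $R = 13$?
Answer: $\frac{2391}{13} \approx 183.92$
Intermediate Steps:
$h = \frac{1}{13} \approx 0.076923$
$d{\left(m \right)} = -3 + m$
$o{\left(N,j \right)} = \frac{1}{13} + N$ ($o{\left(N,j \right)} = N + \frac{1}{13} = \frac{1}{13} + N$)
$d{\left(-11 \right)} o{\left(-8,-5 \right)} + \left(63 + 10\right) = \left(-3 - 11\right) \left(\frac{1}{13} - 8\right) + \left(63 + 10\right) = \left(-14\right) \left(- \frac{103}{13}\right) + 73 = \frac{1442}{13} + 73 = \frac{2391}{13}$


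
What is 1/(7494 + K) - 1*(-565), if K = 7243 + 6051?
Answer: 11745221/20788 ≈ 565.00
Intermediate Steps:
K = 13294
1/(7494 + K) - 1*(-565) = 1/(7494 + 13294) - 1*(-565) = 1/20788 + 565 = 11745221/20788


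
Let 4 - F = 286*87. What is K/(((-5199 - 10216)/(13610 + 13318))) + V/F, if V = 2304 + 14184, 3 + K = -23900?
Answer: 8006359459716/191747185 ≈ 41755.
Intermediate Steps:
K = -23903 (K = -3 - 23900 = -23903)
V = 16488
F = -24878 (F = 4 - 286*87 = 4 - 1*24882 = 4 - 24882 = -24878)
K/(((-5199 - 10216)/(13610 + 13318))) + V/F = -23903*(13610 + 13318)/(-5199 - 10216) + 16488/(-24878) = -23903/((-15415/26928)) + 16488*(-1/24878) = -23903/((-15415*1/26928)) - 8244/12439 = -23903/(-15415/26928) - 8244/12439 = -23903*(-26928/15415) - 8244/12439 = 643659984/15415 - 8244/12439 = 8006359459716/191747185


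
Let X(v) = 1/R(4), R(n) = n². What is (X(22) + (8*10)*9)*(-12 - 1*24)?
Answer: -103689/4 ≈ -25922.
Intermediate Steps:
X(v) = 1/16 (X(v) = 1/(4²) = 1/16)
(X(22) + (8*10)*9)*(-12 - 1*24) = (1/16 + (8*10)*9)*(-12 - 1*24) = (1/16 + 80*9)*(-12 - 24) = (1/16 + 720)*(-36) = (11521/16)*(-36) = -103689/4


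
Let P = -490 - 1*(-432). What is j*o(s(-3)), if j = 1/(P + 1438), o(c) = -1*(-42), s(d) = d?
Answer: 7/230 ≈ 0.030435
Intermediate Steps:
o(c) = 42
P = -58 (P = -490 + 432 = -58)
j = 1/1380 (j = 1/(-58 + 1438) = 1/1380 ≈ 0.00072464)
j*o(s(-3)) = (1/1380)*42 = 7/230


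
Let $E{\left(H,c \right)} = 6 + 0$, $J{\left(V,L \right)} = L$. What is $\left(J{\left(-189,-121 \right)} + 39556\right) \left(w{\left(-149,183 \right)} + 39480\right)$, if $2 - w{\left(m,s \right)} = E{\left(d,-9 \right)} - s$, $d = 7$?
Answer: $1563952665$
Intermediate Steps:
$E{\left(H,c \right)} = 6$
$w{\left(m,s \right)} = -4 + s$ ($w{\left(m,s \right)} = 2 - \left(6 - s\right) = 2 + \left(-6 + s\right) = -4 + s$)
$\left(J{\left(-189,-121 \right)} + 39556\right) \left(w{\left(-149,183 \right)} + 39480\right) = \left(-121 + 39556\right) \left(\left(-4 + 183\right) + 39480\right) = 39435 \left(179 + 39480\right) = 39435 \cdot 39659 = 1563952665$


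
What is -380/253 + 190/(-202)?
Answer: -62415/25553 ≈ -2.4426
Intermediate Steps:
-380/253 + 190/(-202) = -380*1/253 + 190*(-1/202) = -380/253 - 95/101 = -62415/25553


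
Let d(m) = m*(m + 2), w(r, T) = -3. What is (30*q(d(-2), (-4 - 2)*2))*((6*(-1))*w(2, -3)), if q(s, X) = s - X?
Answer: 6480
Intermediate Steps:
d(m) = m*(2 + m)
(30*q(d(-2), (-4 - 2)*2))*((6*(-1))*w(2, -3)) = (30*(-2*(2 - 2) - (-4 - 2)*2))*((6*(-1))*(-3)) = (30*(-2*0 - (-6)*2))*(-6*(-3)) = (30*(0 - 1*(-12)))*18 = (30*(0 + 12))*18 = (30*12)*18 = 360*18 = 6480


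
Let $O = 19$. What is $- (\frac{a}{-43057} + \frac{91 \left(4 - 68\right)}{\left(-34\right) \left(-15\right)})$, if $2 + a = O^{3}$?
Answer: $\frac{127130519}{10979535} \approx 11.579$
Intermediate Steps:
$a = 6857$ ($a = -2 + 19^{3} = -2 + 6859 = 6857$)
$- (\frac{a}{-43057} + \frac{91 \left(4 - 68\right)}{\left(-34\right) \left(-15\right)}) = - (\frac{6857}{-43057} + \frac{91 \left(4 - 68\right)}{\left(-34\right) \left(-15\right)}) = - (6857 \left(- \frac{1}{43057}\right) + \frac{91 \left(-64\right)}{510}) = - (- \frac{6857}{43057} - \frac{2912}{255}) = \left(-1\right) \left(- \frac{127130519}{10979535}\right) = \frac{127130519}{10979535}$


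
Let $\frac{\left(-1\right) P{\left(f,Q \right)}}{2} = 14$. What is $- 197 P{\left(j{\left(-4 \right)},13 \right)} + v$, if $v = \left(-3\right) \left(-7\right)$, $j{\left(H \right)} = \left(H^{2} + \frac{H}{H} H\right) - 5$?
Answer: $5537$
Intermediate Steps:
$j{\left(H \right)} = -5 + H + H^{2}$ ($j{\left(H \right)} = \left(H^{2} + 1 H\right) - 5 = \left(H^{2} + H\right) - 5 = \left(H + H^{2}\right) - 5 = -5 + H + H^{2}$)
$P{\left(f,Q \right)} = -28$ ($P{\left(f,Q \right)} = \left(-2\right) 14 = -28$)
$v = 21$
$- 197 P{\left(j{\left(-4 \right)},13 \right)} + v = \left(-197\right) \left(-28\right) + 21 = 5516 + 21 = 5537$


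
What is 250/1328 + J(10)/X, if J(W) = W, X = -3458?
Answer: 212805/1148056 ≈ 0.18536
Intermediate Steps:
250/1328 + J(10)/X = 250/1328 + 10/(-3458) = 250*(1/1328) + 10*(-1/3458) = 125/664 - 5/1729 = 212805/1148056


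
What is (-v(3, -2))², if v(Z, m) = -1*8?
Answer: 64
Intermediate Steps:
v(Z, m) = -8
(-v(3, -2))² = (-1*(-8))² = 8² = 64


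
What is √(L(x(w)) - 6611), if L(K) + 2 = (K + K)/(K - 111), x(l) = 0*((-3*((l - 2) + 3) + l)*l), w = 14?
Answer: I*√6613 ≈ 81.32*I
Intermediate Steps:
x(l) = 0 (x(l) = 0*((-3*((-2 + l) + 3) + l)*l) = 0*((-3*(1 + l) + l)*l) = 0*(((-3 - 3*l) + l)*l) = 0*((-3 - 2*l)*l) = 0*(l*(-3 - 2*l)) = 0)
L(K) = -2 + 2*K/(-111 + K) (L(K) = -2 + (K + K)/(K - 111) = -2 + (2*K)/(-111 + K) = -2 + 2*K/(-111 + K))
√(L(x(w)) - 6611) = √(222/(-111 + 0) - 6611) = √(222/(-111) - 6611) = √(222*(-1/111) - 6611) = √(-2 - 6611) = √(-6613) = I*√6613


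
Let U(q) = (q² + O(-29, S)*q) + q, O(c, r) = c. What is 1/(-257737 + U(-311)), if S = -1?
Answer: -1/152308 ≈ -6.5656e-6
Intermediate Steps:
U(q) = q² - 28*q (U(q) = (q² - 29*q) + q = q² - 28*q)
1/(-257737 + U(-311)) = 1/(-257737 - 311*(-28 - 311)) = 1/(-257737 - 311*(-339)) = 1/(-257737 + 105429) = 1/(-152308) = -1/152308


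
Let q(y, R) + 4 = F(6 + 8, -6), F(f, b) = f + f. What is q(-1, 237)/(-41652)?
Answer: -2/3471 ≈ -0.00057620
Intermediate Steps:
F(f, b) = 2*f
q(y, R) = 24 (q(y, R) = -4 + 2*(6 + 8) = -4 + 2*14 = -4 + 28 = 24)
q(-1, 237)/(-41652) = 24/(-41652) = 24*(-1/41652) = -2/3471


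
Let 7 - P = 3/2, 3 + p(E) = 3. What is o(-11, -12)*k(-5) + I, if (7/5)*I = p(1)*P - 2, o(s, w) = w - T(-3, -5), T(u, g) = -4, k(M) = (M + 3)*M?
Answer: -570/7 ≈ -81.429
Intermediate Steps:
p(E) = 0 (p(E) = -3 + 3 = 0)
k(M) = M*(3 + M) (k(M) = (3 + M)*M = M*(3 + M))
P = 11/2 (P = 7 - 3/2 = 11/2 ≈ 5.5000)
o(s, w) = 4 + w (o(s, w) = w - 1*(-4) = w + 4 = 4 + w)
I = -10/7 (I = 5*(0*(11/2) - 2)/7 = 5*(0 - 2)/7 = (5/7)*(-2) = -10/7 ≈ -1.4286)
o(-11, -12)*k(-5) + I = (4 - 12)*(-5*(3 - 5)) - 10/7 = -(-40)*(-2) - 10/7 = -8*10 - 10/7 = -80 - 10/7 = -570/7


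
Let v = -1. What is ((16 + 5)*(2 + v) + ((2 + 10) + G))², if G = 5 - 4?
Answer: 1156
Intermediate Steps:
G = 1
((16 + 5)*(2 + v) + ((2 + 10) + G))² = ((16 + 5)*(2 - 1) + ((2 + 10) + 1))² = (21*1 + (12 + 1))² = (21 + 13)² = 34² = 1156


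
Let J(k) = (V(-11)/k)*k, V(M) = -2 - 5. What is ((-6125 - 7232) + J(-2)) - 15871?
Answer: -29235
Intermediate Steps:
V(M) = -7
J(k) = -7 (J(k) = (-7/k)*k = -7)
((-6125 - 7232) + J(-2)) - 15871 = ((-6125 - 7232) - 7) - 15871 = (-13357 - 7) - 15871 = -13364 - 15871 = -29235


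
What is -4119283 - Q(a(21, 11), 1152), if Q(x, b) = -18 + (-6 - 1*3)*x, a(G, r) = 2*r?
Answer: -4119067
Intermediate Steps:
Q(x, b) = -18 - 9*x (Q(x, b) = -18 + (-6 - 3)*x = -18 - 9*x)
-4119283 - Q(a(21, 11), 1152) = -4119283 - (-18 - 18*11) = -4119283 - (-18 - 9*22) = -4119283 - (-18 - 198) = -4119283 - 1*(-216) = -4119283 + 216 = -4119067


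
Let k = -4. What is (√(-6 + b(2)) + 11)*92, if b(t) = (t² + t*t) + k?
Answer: 1012 + 92*I*√2 ≈ 1012.0 + 130.11*I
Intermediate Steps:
b(t) = -4 + 2*t² (b(t) = (t² + t*t) - 4 = (t² + t²) - 4 = 2*t² - 4 = -4 + 2*t²)
(√(-6 + b(2)) + 11)*92 = (√(-6 + (-4 + 2*2²)) + 11)*92 = (√(-6 + (-4 + 2*4)) + 11)*92 = (√(-6 + (-4 + 8)) + 11)*92 = (√(-6 + 4) + 11)*92 = (√(-2) + 11)*92 = (I*√2 + 11)*92 = (11 + I*√2)*92 = 1012 + 92*I*√2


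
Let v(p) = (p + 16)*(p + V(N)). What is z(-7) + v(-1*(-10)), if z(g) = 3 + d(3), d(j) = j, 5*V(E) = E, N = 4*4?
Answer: 1746/5 ≈ 349.20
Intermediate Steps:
N = 16
V(E) = E/5
z(g) = 6 (z(g) = 3 + 3 = 6)
v(p) = (16 + p)*(16/5 + p) (v(p) = (p + 16)*(p + (1/5)*16) = (16 + p)*(p + 16/5) = (16 + p)*(16/5 + p))
z(-7) + v(-1*(-10)) = 6 + (256/5 + (-1*(-10))**2 + 96*(-1*(-10))/5) = 6 + (256/5 + 10**2 + (96/5)*10) = 6 + (256/5 + 100 + 192) = 6 + 1716/5 = 1746/5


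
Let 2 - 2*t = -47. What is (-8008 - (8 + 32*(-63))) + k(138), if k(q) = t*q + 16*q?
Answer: -411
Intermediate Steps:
t = 49/2 (t = 1 - ½*(-47) = 1 + 47/2 = 49/2 ≈ 24.500)
k(q) = 81*q/2 (k(q) = 49*q/2 + 16*q = 81*q/2)
(-8008 - (8 + 32*(-63))) + k(138) = (-8008 - (8 + 32*(-63))) + (81/2)*138 = (-8008 - (8 - 2016)) + 5589 = (-8008 - 1*(-2008)) + 5589 = (-8008 + 2008) + 5589 = -6000 + 5589 = -411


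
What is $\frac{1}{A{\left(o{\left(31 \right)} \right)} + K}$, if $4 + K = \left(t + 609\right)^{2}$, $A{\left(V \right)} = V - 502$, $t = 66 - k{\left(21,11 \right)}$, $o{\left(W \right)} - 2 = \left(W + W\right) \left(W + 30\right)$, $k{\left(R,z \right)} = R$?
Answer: $\frac{1}{430994} \approx 2.3202 \cdot 10^{-6}$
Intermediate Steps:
$o{\left(W \right)} = 2 + 2 W \left(30 + W\right)$ ($o{\left(W \right)} = 2 + \left(W + W\right) \left(W + 30\right) = 2 + 2 W \left(30 + W\right)$)
$t = 45$ ($t = 66 - 21 = 45$)
$A{\left(V \right)} = -502 + V$ ($A{\left(V \right)} = V - 502 = -502 + V$)
$K = 427712$ ($K = -4 + \left(45 + 609\right)^{2} = -4 + 654^{2} = -4 + 427716 = 427712$)
$\frac{1}{A{\left(o{\left(31 \right)} \right)} + K} = \frac{1}{\left(-502 + \left(2 + 2 \cdot 31^{2} + 60 \cdot 31\right)\right) + 427712} = \frac{1}{\left(-502 + \left(2 + 2 \cdot 961 + 1860\right)\right) + 427712} = \frac{1}{\left(-502 + \left(2 + 1922 + 1860\right)\right) + 427712} = \frac{1}{\left(-502 + 3784\right) + 427712} = \frac{1}{3282 + 427712} = \frac{1}{430994}$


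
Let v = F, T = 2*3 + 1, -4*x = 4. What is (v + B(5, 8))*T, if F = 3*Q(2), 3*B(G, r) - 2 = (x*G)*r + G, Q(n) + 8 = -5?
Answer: -350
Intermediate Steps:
x = -1 (x = -¼*4 = -1)
Q(n) = -13 (Q(n) = -8 - 5 = -13)
B(G, r) = ⅔ + G/3 - G*r/3 (B(G, r) = ⅔ + ((-G)*r + G)/3 = ⅔ + (-G*r + G)/3 = ⅔ + (G - G*r)/3 = ⅔ + (G/3 - G*r/3) = ⅔ + G/3 - G*r/3)
T = 7 (T = 6 + 1 = 7)
F = -39 (F = 3*(-13) = -39)
v = -39
(v + B(5, 8))*T = (-39 + (⅔ + (⅓)*5 - ⅓*5*8))*7 = (-39 + (⅔ + 5/3 - 40/3))*7 = (-39 - 11)*7 = -50*7 = -350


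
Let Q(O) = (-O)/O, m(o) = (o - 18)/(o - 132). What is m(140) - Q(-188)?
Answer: 65/4 ≈ 16.250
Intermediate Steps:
m(o) = (-18 + o)/(-132 + o)
Q(O) = -1
m(140) - Q(-188) = (-18 + 140)/(-132 + 140) - 1*(-1) = 122/8 + 1 = (⅛)*122 + 1 = 61/4 + 1 = 65/4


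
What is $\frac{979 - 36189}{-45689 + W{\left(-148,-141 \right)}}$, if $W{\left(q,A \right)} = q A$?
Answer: $\frac{35210}{24821} \approx 1.4186$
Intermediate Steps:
$W{\left(q,A \right)} = A q$
$\frac{979 - 36189}{-45689 + W{\left(-148,-141 \right)}} = \frac{979 - 36189}{-45689 - -20868} = - \frac{35210}{-45689 + 20868} = - \frac{35210}{-24821} = \left(-35210\right) \left(- \frac{1}{24821}\right) = \frac{35210}{24821}$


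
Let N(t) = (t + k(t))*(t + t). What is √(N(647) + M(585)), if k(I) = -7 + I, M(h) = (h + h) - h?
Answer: 3*√185107 ≈ 1290.7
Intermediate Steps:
M(h) = h (M(h) = 2*h - h = h)
N(t) = 2*t*(-7 + 2*t) (N(t) = (t + (-7 + t))*(t + t) = (-7 + 2*t)*(2*t) = 2*t*(-7 + 2*t))
√(N(647) + M(585)) = √(2*647*(-7 + 2*647) + 585) = √(2*647*(-7 + 1294) + 585) = √(2*647*1287 + 585) = √(1665378 + 585) = √1665963 = 3*√185107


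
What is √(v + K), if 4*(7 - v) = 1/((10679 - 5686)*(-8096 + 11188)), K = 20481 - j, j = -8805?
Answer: √6981776694438426059/15438356 ≈ 171.15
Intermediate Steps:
K = 29286 (K = 20481 - 1*(-8805) = 20481 + 8805 = 29286)
v = 432273967/61753424 (v = 7 - 1/((-8096 + 11188)*(10679 - 5686))/4 = 7 - 1/(4*(4993*3092)) = 7 - ¼/15438356 = 7 - ¼*1/15438356 = 7 - 1/61753424 = 432273967/61753424 ≈ 7.0000)
√(v + K) = √(432273967/61753424 + 29286) = √(1808943049231/61753424) = √6981776694438426059/15438356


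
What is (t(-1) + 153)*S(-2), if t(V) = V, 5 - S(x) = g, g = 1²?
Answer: 608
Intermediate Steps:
g = 1
S(x) = 4 (S(x) = 5 - 1*1 = 5 - 1 = 4)
(t(-1) + 153)*S(-2) = (-1 + 153)*4 = 152*4 = 608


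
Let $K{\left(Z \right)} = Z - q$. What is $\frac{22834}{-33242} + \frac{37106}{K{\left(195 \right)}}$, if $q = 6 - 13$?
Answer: $\frac{307216296}{1678721} \approx 183.01$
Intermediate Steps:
$q = -7$
$K{\left(Z \right)} = 7 + Z$ ($K{\left(Z \right)} = Z - -7 = Z + 7 = 7 + Z$)
$\frac{22834}{-33242} + \frac{37106}{K{\left(195 \right)}} = \frac{22834}{-33242} + \frac{37106}{7 + 195} = 22834 \left(- \frac{1}{33242}\right) + \frac{37106}{202} = - \frac{11417}{16621} + 37106 \cdot \frac{1}{202} = - \frac{11417}{16621} + \frac{18553}{101} = \frac{307216296}{1678721}$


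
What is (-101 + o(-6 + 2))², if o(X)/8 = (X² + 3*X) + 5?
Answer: 841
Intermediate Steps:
o(X) = 40 + 8*X² + 24*X (o(X) = 8*((X² + 3*X) + 5) = 8*(5 + X² + 3*X) = 40 + 8*X² + 24*X)
(-101 + o(-6 + 2))² = (-101 + (40 + 8*(-6 + 2)² + 24*(-6 + 2)))² = (-101 + (40 + 8*(-4)² + 24*(-4)))² = (-101 + (40 + 8*16 - 96))² = (-101 + (40 + 128 - 96))² = (-101 + 72)² = (-29)² = 841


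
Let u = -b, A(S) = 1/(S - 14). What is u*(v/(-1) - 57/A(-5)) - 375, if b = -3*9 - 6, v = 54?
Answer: 33582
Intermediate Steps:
A(S) = 1/(-14 + S)
b = -33 (b = -27 - 6 = -33)
u = 33 (u = -1*(-33) = 33)
u*(v/(-1) - 57/A(-5)) - 375 = 33*(54/(-1) - 57/(1/(-14 - 5))) - 375 = 33*(54*(-1) - 57/(1/(-19))) - 375 = 33*(-54 - 57/(-1/19)) - 375 = 33*(-54 - 57*(-19)) - 375 = 33*(-54 + 1083) - 375 = 33*1029 - 375 = 33957 - 375 = 33582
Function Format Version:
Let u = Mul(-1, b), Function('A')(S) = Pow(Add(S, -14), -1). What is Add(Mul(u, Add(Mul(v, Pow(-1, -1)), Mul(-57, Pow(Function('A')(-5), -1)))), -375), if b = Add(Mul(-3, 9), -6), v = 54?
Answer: 33582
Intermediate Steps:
Function('A')(S) = Pow(Add(-14, S), -1)
b = -33 (b = Add(-27, -6) = -33)
u = 33 (u = Mul(-1, -33) = 33)
Add(Mul(u, Add(Mul(v, Pow(-1, -1)), Mul(-57, Pow(Function('A')(-5), -1)))), -375) = Add(Mul(33, Add(Mul(54, Pow(-1, -1)), Mul(-57, Pow(Pow(Add(-14, -5), -1), -1)))), -375) = Add(Mul(33, Add(Mul(54, -1), Mul(-57, Pow(Pow(-19, -1), -1)))), -375) = Add(Mul(33, Add(-54, Mul(-57, Pow(Rational(-1, 19), -1)))), -375) = Add(Mul(33, Add(-54, Mul(-57, -19))), -375) = Add(Mul(33, Add(-54, 1083)), -375) = Add(Mul(33, 1029), -375) = Add(33957, -375) = 33582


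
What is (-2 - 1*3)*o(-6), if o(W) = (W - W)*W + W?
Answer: 30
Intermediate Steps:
o(W) = W (o(W) = 0*W + W = 0 + W = W)
(-2 - 1*3)*o(-6) = (-2 - 1*3)*(-6) = (-2 - 3)*(-6) = -5*(-6) = 30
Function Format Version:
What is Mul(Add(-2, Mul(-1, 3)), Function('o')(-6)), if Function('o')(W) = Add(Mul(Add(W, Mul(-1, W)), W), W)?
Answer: 30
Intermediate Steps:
Function('o')(W) = W (Function('o')(W) = Add(Mul(0, W), W) = Add(0, W) = W)
Mul(Add(-2, Mul(-1, 3)), Function('o')(-6)) = Mul(Add(-2, Mul(-1, 3)), -6) = Mul(Add(-2, -3), -6) = Mul(-5, -6) = 30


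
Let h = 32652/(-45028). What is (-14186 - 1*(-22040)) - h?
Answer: 88420641/11257 ≈ 7854.7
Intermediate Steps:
h = -8163/11257 (h = 32652*(-1/45028) = -8163/11257 ≈ -0.72515)
(-14186 - 1*(-22040)) - h = (-14186 - 1*(-22040)) - 1*(-8163/11257) = (-14186 + 22040) + 8163/11257 = 7854 + 8163/11257 = 88420641/11257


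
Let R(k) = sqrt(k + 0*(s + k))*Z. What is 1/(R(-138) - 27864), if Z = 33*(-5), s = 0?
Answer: I/(3*(-9288*I + 55*sqrt(138))) ≈ -3.5716e-5 + 2.4845e-6*I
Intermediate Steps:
Z = -165
R(k) = -165*sqrt(k) (R(k) = sqrt(k + 0*(0 + k))*(-165) = sqrt(k + 0*k)*(-165) = sqrt(k + 0)*(-165) = sqrt(k)*(-165) = -165*sqrt(k))
1/(R(-138) - 27864) = 1/(-165*I*sqrt(138) - 27864) = 1/(-27864 - 165*I*sqrt(138))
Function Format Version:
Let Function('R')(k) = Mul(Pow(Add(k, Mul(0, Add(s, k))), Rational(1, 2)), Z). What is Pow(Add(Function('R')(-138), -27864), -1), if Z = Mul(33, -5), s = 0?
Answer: Mul(Rational(1, 3), I, Pow(Add(Mul(-9288, I), Mul(55, Pow(138, Rational(1, 2)))), -1)) ≈ Add(-3.5716e-5, Mul(2.4845e-6, I))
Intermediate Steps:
Z = -165
Function('R')(k) = Mul(-165, Pow(k, Rational(1, 2))) (Function('R')(k) = Mul(Pow(Add(k, Mul(0, Add(0, k))), Rational(1, 2)), -165) = Mul(Pow(Add(k, Mul(0, k)), Rational(1, 2)), -165) = Mul(Pow(Add(k, 0), Rational(1, 2)), -165) = Mul(Pow(k, Rational(1, 2)), -165) = Mul(-165, Pow(k, Rational(1, 2))))
Pow(Add(Function('R')(-138), -27864), -1) = Pow(Add(Mul(-165, Pow(-138, Rational(1, 2))), -27864), -1) = Pow(Add(Mul(-165, Mul(I, Pow(138, Rational(1, 2)))), -27864), -1) = Pow(Add(Mul(-165, I, Pow(138, Rational(1, 2))), -27864), -1) = Pow(Add(-27864, Mul(-165, I, Pow(138, Rational(1, 2)))), -1)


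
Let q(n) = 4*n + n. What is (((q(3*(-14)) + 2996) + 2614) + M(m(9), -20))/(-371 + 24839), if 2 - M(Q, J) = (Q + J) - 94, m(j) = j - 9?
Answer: 1379/6117 ≈ 0.22544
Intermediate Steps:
m(j) = -9 + j
q(n) = 5*n
M(Q, J) = 96 - J - Q (M(Q, J) = 2 - ((Q + J) - 94) = 2 - ((J + Q) - 94) = 2 - (-94 + J + Q) = 2 + (94 - J - Q) = 96 - J - Q)
(((q(3*(-14)) + 2996) + 2614) + M(m(9), -20))/(-371 + 24839) = (((5*(3*(-14)) + 2996) + 2614) + (96 - 1*(-20) - (-9 + 9)))/(-371 + 24839) = (((5*(-42) + 2996) + 2614) + (96 + 20 - 1*0))/24468 = (((-210 + 2996) + 2614) + (96 + 20 + 0))*(1/24468) = ((2786 + 2614) + 116)*(1/24468) = (5400 + 116)*(1/24468) = 5516*(1/24468) = 1379/6117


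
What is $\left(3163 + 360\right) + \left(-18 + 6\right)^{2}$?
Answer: $3667$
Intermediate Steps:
$\left(3163 + 360\right) + \left(-18 + 6\right)^{2} = 3523 + \left(-12\right)^{2} = 3523 + 144 = 3667$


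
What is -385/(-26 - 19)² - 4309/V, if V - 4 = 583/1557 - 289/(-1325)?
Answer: -3601007303821/3837191940 ≈ -938.45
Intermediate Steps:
V = 9474548/2063025 (V = 4 + (583/1557 - 289/(-1325)) = 4 + (583*(1/1557) - 289*(-1/1325)) = 4 + (583/1557 + 289/1325) = 4 + 1222448/2063025 = 9474548/2063025 ≈ 4.5926)
-385/(-26 - 19)² - 4309/V = -385/(-26 - 19)² - 4309/9474548/2063025 = -385/((-45)²) - 4309*2063025/9474548 = -385/2025 - 8889574725/9474548 = -385*1/2025 - 8889574725/9474548 = -77/405 - 8889574725/9474548 = -3601007303821/3837191940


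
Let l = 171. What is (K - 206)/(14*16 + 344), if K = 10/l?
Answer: -62/171 ≈ -0.36257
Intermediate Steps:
K = 10/171 ≈ 0.058480
(K - 206)/(14*16 + 344) = (10/171 - 206)/(14*16 + 344) = -35216/(171*(224 + 344)) = -35216/171/568 = -35216/171*1/568 = -62/171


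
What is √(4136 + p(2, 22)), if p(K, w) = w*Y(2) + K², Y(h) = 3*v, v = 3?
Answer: 3*√482 ≈ 65.864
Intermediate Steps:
Y(h) = 9 (Y(h) = 3*3 = 9)
p(K, w) = K² + 9*w (p(K, w) = w*9 + K² = 9*w + K² = K² + 9*w)
√(4136 + p(2, 22)) = √(4136 + (2² + 9*22)) = √(4136 + (4 + 198)) = √(4136 + 202) = √4338 = 3*√482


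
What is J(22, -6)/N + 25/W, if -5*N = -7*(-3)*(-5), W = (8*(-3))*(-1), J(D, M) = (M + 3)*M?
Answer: 319/168 ≈ 1.8988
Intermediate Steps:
J(D, M) = M*(3 + M) (J(D, M) = (3 + M)*M = M*(3 + M))
W = 24 (W = -24*(-1) = 24)
N = 21 (N = -(-7*(-3))*(-5)/5 = -21*(-5)/5 = -1/5*(-105) = 21)
J(22, -6)/N + 25/W = -6*(3 - 6)/21 + 25/24 = -6*(-3)*(1/21) + 25*(1/24) = 18*(1/21) + 25/24 = 6/7 + 25/24 = 319/168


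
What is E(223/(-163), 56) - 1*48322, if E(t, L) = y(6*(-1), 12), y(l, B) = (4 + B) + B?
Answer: -48294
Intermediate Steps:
y(l, B) = 4 + 2*B
E(t, L) = 28 (E(t, L) = 4 + 2*12 = 4 + 24 = 28)
E(223/(-163), 56) - 1*48322 = 28 - 1*48322 = 28 - 48322 = -48294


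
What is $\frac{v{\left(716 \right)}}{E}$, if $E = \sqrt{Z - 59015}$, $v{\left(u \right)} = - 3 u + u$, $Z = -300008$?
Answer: $\frac{1432 i \sqrt{7327}}{51289} \approx 2.3899 i$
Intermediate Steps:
$v{\left(u \right)} = - 2 u$
$E = 7 i \sqrt{7327}$ ($E = \sqrt{-300008 - 59015} = \sqrt{-359023} = 7 i \sqrt{7327} \approx 599.19 i$)
$\frac{v{\left(716 \right)}}{E} = \frac{\left(-2\right) 716}{7 i \sqrt{7327}} = - 1432 \left(- \frac{i \sqrt{7327}}{51289}\right) = \frac{1432 i \sqrt{7327}}{51289}$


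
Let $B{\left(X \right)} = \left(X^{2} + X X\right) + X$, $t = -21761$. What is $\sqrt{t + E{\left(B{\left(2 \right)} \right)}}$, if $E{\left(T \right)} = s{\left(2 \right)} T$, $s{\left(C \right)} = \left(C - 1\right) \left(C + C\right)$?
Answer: $i \sqrt{21721} \approx 147.38 i$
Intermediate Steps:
$B{\left(X \right)} = X + 2 X^{2}$ ($B{\left(X \right)} = \left(X^{2} + X^{2}\right) + X = 2 X^{2} + X = X + 2 X^{2}$)
$s{\left(C \right)} = 2 C \left(-1 + C\right)$ ($s{\left(C \right)} = \left(-1 + C\right) 2 C = 2 C \left(-1 + C\right)$)
$E{\left(T \right)} = 4 T$ ($E{\left(T \right)} = 2 \cdot 2 \left(-1 + 2\right) T = 2 \cdot 2 \cdot 1 T = 4 T$)
$\sqrt{t + E{\left(B{\left(2 \right)} \right)}} = \sqrt{-21761 + 4 \cdot 2 \left(1 + 2 \cdot 2\right)} = \sqrt{-21761 + 4 \cdot 2 \left(1 + 4\right)} = \sqrt{-21761 + 4 \cdot 2 \cdot 5} = \sqrt{-21761 + 4 \cdot 10} = \sqrt{-21761 + 40} = \sqrt{-21721} = i \sqrt{21721}$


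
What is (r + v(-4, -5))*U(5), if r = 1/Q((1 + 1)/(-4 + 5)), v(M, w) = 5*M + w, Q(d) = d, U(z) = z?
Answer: -245/2 ≈ -122.50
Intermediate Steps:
v(M, w) = w + 5*M
r = ½ (r = 1/((1 + 1)/(-4 + 5)) = 1/(2/1) = 1/(2*1) = 1/2 = ½ ≈ 0.50000)
(r + v(-4, -5))*U(5) = (½ + (-5 + 5*(-4)))*5 = (½ + (-5 - 20))*5 = (½ - 25)*5 = -49/2*5 = -245/2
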